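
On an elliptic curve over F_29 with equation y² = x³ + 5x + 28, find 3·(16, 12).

Write G = (16, 12).
Repeated addition: build up to 3G.
2G: tangent at (16, 12): λ = (3·16² + 5)/(2·12) ≡ 19/24. 24⁻¹ ≡ 23 (mod 29) since 24·23 = 552 ≡ 1, so λ ≡ 19·23 ≡ 2.
  x = λ² - 16 - 16 = 4 - 32 ≡ 1; y = λ·(16 - 1) - 12 ≡ 18. → (1, 18)
3G: (1, 18) + (16, 12). λ = (12 - 18)/(16 - 1) ≡ 23/15 mod 29. 15⁻¹ ≡ 2 (mod 29), so λ ≡ 17.
  x = λ² - 1 - 16 = 289 - 17 ≡ 11; y = λ·(1 - 11) - 18 ≡ 15. → (11, 15)

(11, 15)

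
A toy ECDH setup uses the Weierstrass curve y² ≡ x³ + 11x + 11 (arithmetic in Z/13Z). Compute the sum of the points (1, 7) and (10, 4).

(1, 7) + (10, 4). λ = (4 - 7)/(10 - 1) ≡ 10/9 mod 13. 9⁻¹ ≡ 3 (mod 13), so λ ≡ 4.
  x = λ² - 1 - 10 = 16 - 11 ≡ 5; y = λ·(1 - 5) - 7 ≡ 3. → (5, 3)

(5, 3)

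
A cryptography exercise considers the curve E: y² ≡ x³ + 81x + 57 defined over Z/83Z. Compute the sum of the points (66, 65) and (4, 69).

(66, 65) + (4, 69). λ = (69 - 65)/(4 - 66) ≡ 4/21 mod 83. 21⁻¹ ≡ 4 (mod 83) since 21·4 = 84 ≡ 1, so λ ≡ 16.
  x = λ² - 66 - 4 = 256 - 70 ≡ 20; y = λ·(66 - 20) - 65 ≡ 7. → (20, 7)

(20, 7)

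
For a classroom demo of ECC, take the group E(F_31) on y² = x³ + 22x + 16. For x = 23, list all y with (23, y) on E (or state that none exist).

14, 17

x³ + 22x + 16 = 12689 ≡ 10 (mod 31).
Square roots of 10 mod 31: 14 and 17 (since 14² = 196 ≡ 10).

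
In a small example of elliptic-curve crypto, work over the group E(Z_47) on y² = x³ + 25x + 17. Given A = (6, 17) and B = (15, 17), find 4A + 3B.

(37, 41)

First 4A:
Double-and-add on 4 = (100)₂. Start with A = (6, 17) for the leading 1-bit.
double: tangent at (6, 17): λ = (3·6² + 25)/(2·17) ≡ 39/34. 34⁻¹ ≡ 18 (mod 47) since 34·18 = 612 ≡ 1, so λ ≡ 39·18 ≡ 44.
  x = λ² - 6 - 6 = 1936 - 12 ≡ 44; y = λ·(6 - 44) - 17 ≡ 3. → (44, 3)
double: tangent at (44, 3): λ = (3·44² + 25)/(2·3) ≡ 5/6. 6⁻¹ ≡ 8 (mod 47), so λ ≡ 5·8 ≡ 40.
  x = λ² - 44 - 44 = 1600 - 88 ≡ 8; y = λ·(44 - 8) - 3 ≡ 27. → (8, 27)
4A = (8, 27).
Next 3B:
Repeated addition: build up to 3B.
2B: tangent at (15, 17): λ = (3·15² + 25)/(2·17) ≡ 42/34. 34⁻¹ ≡ 18 (mod 47) since 34·18 = 612 ≡ 1, so λ ≡ 42·18 ≡ 4.
  x = λ² - 15 - 15 = 16 - 30 ≡ 33; y = λ·(15 - 33) - 17 ≡ 5. → (33, 5)
3B: (33, 5) + (15, 17). λ = (17 - 5)/(15 - 33) ≡ 12/29 mod 47. 29⁻¹ ≡ 13 (mod 47) since 29·13 = 377 ≡ 1, so λ ≡ 15.
  x = λ² - 33 - 15 = 225 - 48 ≡ 36; y = λ·(33 - 36) - 5 ≡ 44. → (36, 44)
3B = (36, 44).
Finally 4A + 3B:
(8, 27) + (36, 44). λ = (44 - 27)/(36 - 8) ≡ 17/28 mod 47. 28⁻¹ ≡ 42 (mod 47), so λ ≡ 9.
  x = λ² - 8 - 36 = 81 - 44 ≡ 37; y = λ·(8 - 37) - 27 ≡ 41. → (37, 41)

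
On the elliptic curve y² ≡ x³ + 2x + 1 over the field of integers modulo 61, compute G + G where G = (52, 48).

tangent at (52, 48): λ = (3·52² + 2)/(2·48) ≡ 1/35. 35⁻¹ ≡ 7 (mod 61) since 35·7 = 245 ≡ 1, so λ ≡ 1·7 ≡ 7.
  x = λ² - 52 - 52 = 49 - 104 ≡ 6; y = λ·(52 - 6) - 48 ≡ 30. → (6, 30)

(6, 30)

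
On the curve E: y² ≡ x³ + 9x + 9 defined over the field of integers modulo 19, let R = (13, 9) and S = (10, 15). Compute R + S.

(13, 9) + (10, 15). λ = (15 - 9)/(10 - 13) ≡ 6/16 mod 19. 16⁻¹ ≡ 6 (mod 19) since 16·6 = 96 ≡ 1, so λ ≡ 17.
  x = λ² - 13 - 10 = 289 - 23 ≡ 0; y = λ·(13 - 0) - 9 ≡ 3. → (0, 3)

(0, 3)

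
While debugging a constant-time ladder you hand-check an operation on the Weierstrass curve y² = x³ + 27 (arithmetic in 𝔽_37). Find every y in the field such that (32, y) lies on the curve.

none

x³ + 0x + 27 = 32795 ≡ 13 (mod 37).
13 is a non-residue mod 37; no y exists.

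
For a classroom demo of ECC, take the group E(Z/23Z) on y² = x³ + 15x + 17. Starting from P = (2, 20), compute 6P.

Double-and-add on 6 = (110)₂. Start with P = (2, 20) for the leading 1-bit.
double: tangent at (2, 20): λ = (3·2² + 15)/(2·20) ≡ 4/17. 17⁻¹ ≡ 19 (mod 23) since 17·19 = 323 ≡ 1, so λ ≡ 4·19 ≡ 7.
  x = λ² - 2 - 2 = 49 - 4 ≡ 22; y = λ·(2 - 22) - 20 ≡ 1. → (22, 1)
add P: (22, 1) + (2, 20). λ = (20 - 1)/(2 - 22) ≡ 19/3 mod 23. 3⁻¹ ≡ 8 (mod 23), so λ ≡ 14.
  x = λ² - 22 - 2 = 196 - 24 ≡ 11; y = λ·(22 - 11) - 1 ≡ 15. → (11, 15)
double: tangent at (11, 15): λ = (3·11² + 15)/(2·15) ≡ 10/7. 7⁻¹ ≡ 10 (mod 23), so λ ≡ 10·10 ≡ 8.
  x = λ² - 11 - 11 = 64 - 22 ≡ 19; y = λ·(11 - 19) - 15 ≡ 13. → (19, 13)

(19, 13)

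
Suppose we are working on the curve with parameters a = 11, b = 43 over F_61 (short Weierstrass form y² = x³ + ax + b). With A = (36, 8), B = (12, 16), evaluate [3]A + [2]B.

(12, 16)

First 3A:
Repeated addition: build up to 3A.
2A: tangent at (36, 8): λ = (3·36² + 11)/(2·8) ≡ 56/16. 16⁻¹ ≡ 42 (mod 61), so λ ≡ 56·42 ≡ 34.
  x = λ² - 36 - 36 = 1156 - 72 ≡ 47; y = λ·(36 - 47) - 8 ≡ 45. → (47, 45)
3A: (47, 45) + (36, 8). λ = (8 - 45)/(36 - 47) ≡ 24/50 mod 61. 50⁻¹ ≡ 11 (mod 61), so λ ≡ 20.
  x = λ² - 47 - 36 = 400 - 83 ≡ 12; y = λ·(47 - 12) - 45 ≡ 45. → (12, 45)
3A = (12, 45).
Next 2B:
Repeated addition: build up to 2B.
2B: tangent at (12, 16): λ = (3·12² + 11)/(2·16) ≡ 16/32. 32⁻¹ ≡ 21 (mod 61) since 32·21 = 672 ≡ 1, so λ ≡ 16·21 ≡ 31.
  x = λ² - 12 - 12 = 961 - 24 ≡ 22; y = λ·(12 - 22) - 16 ≡ 40. → (22, 40)
2B = (22, 40).
Finally 3A + 2B:
(12, 45) + (22, 40). λ = (40 - 45)/(22 - 12) ≡ 56/10 mod 61. 10⁻¹ ≡ 55 (mod 61) since 10·55 = 550 ≡ 1, so λ ≡ 30.
  x = λ² - 12 - 22 = 900 - 34 ≡ 12; y = λ·(12 - 12) - 45 ≡ 16. → (12, 16)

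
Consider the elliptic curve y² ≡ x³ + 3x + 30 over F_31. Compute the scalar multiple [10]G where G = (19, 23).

Double-and-add on 10 = (1010)₂. Start with G = (19, 23) for the leading 1-bit.
double: tangent at (19, 23): λ = (3·19² + 3)/(2·23) ≡ 1/15. 15⁻¹ ≡ 29 (mod 31) since 15·29 = 435 ≡ 1, so λ ≡ 1·29 ≡ 29.
  x = λ² - 19 - 19 = 841 - 38 ≡ 28; y = λ·(19 - 28) - 23 ≡ 26. → (28, 26)
double: tangent at (28, 26): λ = (3·28² + 3)/(2·26) ≡ 30/21. 21⁻¹ ≡ 3 (mod 31), so λ ≡ 30·3 ≡ 28.
  x = λ² - 28 - 28 = 784 - 56 ≡ 15; y = λ·(28 - 15) - 26 ≡ 28. → (15, 28)
add G: (15, 28) + (19, 23). λ = (23 - 28)/(19 - 15) ≡ 26/4 mod 31. 4⁻¹ ≡ 8 (mod 31) since 4·8 = 32 ≡ 1, so λ ≡ 22.
  x = λ² - 15 - 19 = 484 - 34 ≡ 16; y = λ·(15 - 16) - 28 ≡ 12. → (16, 12)
double: tangent at (16, 12): λ = (3·16² + 3)/(2·12) ≡ 27/24. 24⁻¹ ≡ 22 (mod 31), so λ ≡ 27·22 ≡ 5.
  x = λ² - 16 - 16 = 25 - 32 ≡ 24; y = λ·(16 - 24) - 12 ≡ 10. → (24, 10)

(24, 10)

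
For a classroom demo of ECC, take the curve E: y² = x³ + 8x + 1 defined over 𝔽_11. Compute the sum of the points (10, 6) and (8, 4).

(10, 6) + (8, 4). λ = (4 - 6)/(8 - 10) ≡ 9/9 mod 11. 9⁻¹ ≡ 5 (mod 11) since 9·5 = 45 ≡ 1, so λ ≡ 1.
  x = λ² - 10 - 8 = 1 - 18 ≡ 5; y = λ·(10 - 5) - 6 ≡ 10. → (5, 10)

(5, 10)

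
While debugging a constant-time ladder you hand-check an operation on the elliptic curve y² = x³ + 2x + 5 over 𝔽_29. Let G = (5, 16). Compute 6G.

Repeated addition: build up to 6G.
2G: tangent at (5, 16): λ = (3·5² + 2)/(2·16) ≡ 19/3. 3⁻¹ ≡ 10 (mod 29), so λ ≡ 19·10 ≡ 16.
  x = λ² - 5 - 5 = 256 - 10 ≡ 14; y = λ·(5 - 14) - 16 ≡ 14. → (14, 14)
3G: (14, 14) + (5, 16). λ = (16 - 14)/(5 - 14) ≡ 2/20 mod 29. 20⁻¹ ≡ 16 (mod 29), so λ ≡ 3.
  x = λ² - 14 - 5 = 9 - 19 ≡ 19; y = λ·(14 - 19) - 14 ≡ 0. → (19, 0)
4G: (19, 0) + (5, 16). λ = (16 - 0)/(5 - 19) ≡ 16/15 mod 29. 15⁻¹ ≡ 2 (mod 29), so λ ≡ 3.
  x = λ² - 19 - 5 = 9 - 24 ≡ 14; y = λ·(19 - 14) - 0 ≡ 15. → (14, 15)
5G: (14, 15) + (5, 16). λ = (16 - 15)/(5 - 14) ≡ 1/20 mod 29. 20⁻¹ ≡ 16 (mod 29), so λ ≡ 16.
  x = λ² - 14 - 5 = 256 - 19 ≡ 5; y = λ·(14 - 5) - 15 ≡ 13. → (5, 13)
6G: (5, 13) + (5, 16): same x and y₁ ≡ -y₂, so the sum is ∞.

O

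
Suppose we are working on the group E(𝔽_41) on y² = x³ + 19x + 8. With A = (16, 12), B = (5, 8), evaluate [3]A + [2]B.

First 3A:
Repeated addition: build up to 3A.
2A: tangent at (16, 12): λ = (3·16² + 19)/(2·12) ≡ 8/24. 24⁻¹ ≡ 12 (mod 41) since 24·12 = 288 ≡ 1, so λ ≡ 8·12 ≡ 14.
  x = λ² - 16 - 16 = 196 - 32 ≡ 0; y = λ·(16 - 0) - 12 ≡ 7. → (0, 7)
3A: (0, 7) + (16, 12). λ = (12 - 7)/(16 - 0) ≡ 5/16 mod 41. 16⁻¹ ≡ 18 (mod 41) since 16·18 = 288 ≡ 1, so λ ≡ 8.
  x = λ² - 0 - 16 = 64 - 16 ≡ 7; y = λ·(0 - 7) - 7 ≡ 19. → (7, 19)
3A = (7, 19).
Next 2B:
Repeated addition: build up to 2B.
2B: tangent at (5, 8): λ = (3·5² + 19)/(2·8) ≡ 12/16. 16⁻¹ ≡ 18 (mod 41), so λ ≡ 12·18 ≡ 11.
  x = λ² - 5 - 5 = 121 - 10 ≡ 29; y = λ·(5 - 29) - 8 ≡ 15. → (29, 15)
2B = (29, 15).
Finally 3A + 2B:
(7, 19) + (29, 15). λ = (15 - 19)/(29 - 7) ≡ 37/22 mod 41. 22⁻¹ ≡ 28 (mod 41), so λ ≡ 11.
  x = λ² - 7 - 29 = 121 - 36 ≡ 3; y = λ·(7 - 3) - 19 ≡ 25. → (3, 25)

(3, 25)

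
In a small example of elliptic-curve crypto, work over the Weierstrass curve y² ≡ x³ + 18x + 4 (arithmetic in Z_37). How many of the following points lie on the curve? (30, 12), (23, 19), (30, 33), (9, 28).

(30, 12): 12² ≡ 33, rhs ≡ 16 → off.
(23, 19): 19² ≡ 28, rhs ≡ 5 → off.
(30, 33): 33² ≡ 16, rhs ≡ 16 → on.
(9, 28): 28² ≡ 7, rhs ≡ 7 → on.

2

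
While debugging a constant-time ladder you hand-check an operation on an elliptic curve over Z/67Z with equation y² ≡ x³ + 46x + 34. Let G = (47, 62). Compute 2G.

(56, 41)

tangent at (47, 62): λ = (3·47² + 46)/(2·62) ≡ 40/57. 57⁻¹ ≡ 20 (mod 67), so λ ≡ 40·20 ≡ 63.
  x = λ² - 47 - 47 = 3969 - 94 ≡ 56; y = λ·(47 - 56) - 62 ≡ 41. → (56, 41)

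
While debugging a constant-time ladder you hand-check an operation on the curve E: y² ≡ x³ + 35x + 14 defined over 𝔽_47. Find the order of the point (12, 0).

2P: (12, 0) + (12, 0): same x and y₁ ≡ -y₂, so the sum is O.
2P = O, so the order is 2.

2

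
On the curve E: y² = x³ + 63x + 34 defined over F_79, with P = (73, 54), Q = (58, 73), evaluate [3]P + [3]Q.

First 3P:
Repeated addition: build up to 3P.
2P: tangent at (73, 54): λ = (3·73² + 63)/(2·54) ≡ 13/29. 29⁻¹ ≡ 30 (mod 79) since 29·30 = 870 ≡ 1, so λ ≡ 13·30 ≡ 74.
  x = λ² - 73 - 73 = 5476 - 146 ≡ 37; y = λ·(73 - 37) - 54 ≡ 3. → (37, 3)
3P: (37, 3) + (73, 54). λ = (54 - 3)/(73 - 37) ≡ 51/36 mod 79. 36⁻¹ ≡ 11 (mod 79) since 36·11 = 396 ≡ 1, so λ ≡ 8.
  x = λ² - 37 - 73 = 64 - 110 ≡ 33; y = λ·(37 - 33) - 3 ≡ 29. → (33, 29)
3P = (33, 29).
Next 3Q:
Repeated addition: build up to 3Q.
2Q: tangent at (58, 73): λ = (3·58² + 63)/(2·73) ≡ 43/67. 67⁻¹ ≡ 46 (mod 79), so λ ≡ 43·46 ≡ 3.
  x = λ² - 58 - 58 = 9 - 116 ≡ 51; y = λ·(58 - 51) - 73 ≡ 27. → (51, 27)
3Q: (51, 27) + (58, 73). λ = (73 - 27)/(58 - 51) ≡ 46/7 mod 79. 7⁻¹ ≡ 34 (mod 79) since 7·34 = 238 ≡ 1, so λ ≡ 63.
  x = λ² - 51 - 58 = 3969 - 109 ≡ 68; y = λ·(51 - 68) - 27 ≡ 8. → (68, 8)
3Q = (68, 8).
Finally 3P + 3Q:
(33, 29) + (68, 8). λ = (8 - 29)/(68 - 33) ≡ 58/35 mod 79. 35⁻¹ ≡ 70 (mod 79), so λ ≡ 31.
  x = λ² - 33 - 68 = 961 - 101 ≡ 70; y = λ·(33 - 70) - 29 ≡ 9. → (70, 9)

(70, 9)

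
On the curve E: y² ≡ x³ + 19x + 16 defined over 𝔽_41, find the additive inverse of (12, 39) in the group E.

(12, 2)

-(12, 39) = (12, -39 mod 41) = (12, 2).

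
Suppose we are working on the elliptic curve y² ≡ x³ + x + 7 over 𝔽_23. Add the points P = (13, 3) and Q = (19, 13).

(4, 12)

(13, 3) + (19, 13). λ = (13 - 3)/(19 - 13) ≡ 10/6 mod 23. 6⁻¹ ≡ 4 (mod 23) since 6·4 = 24 ≡ 1, so λ ≡ 17.
  x = λ² - 13 - 19 = 289 - 32 ≡ 4; y = λ·(13 - 4) - 3 ≡ 12. → (4, 12)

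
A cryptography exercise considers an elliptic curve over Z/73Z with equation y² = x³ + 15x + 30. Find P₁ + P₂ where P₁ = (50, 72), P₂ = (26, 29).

(50, 72) + (26, 29). λ = (29 - 72)/(26 - 50) ≡ 30/49 mod 73. 49⁻¹ ≡ 3 (mod 73) since 49·3 = 147 ≡ 1, so λ ≡ 17.
  x = λ² - 50 - 26 = 289 - 76 ≡ 67; y = λ·(50 - 67) - 72 ≡ 4. → (67, 4)

(67, 4)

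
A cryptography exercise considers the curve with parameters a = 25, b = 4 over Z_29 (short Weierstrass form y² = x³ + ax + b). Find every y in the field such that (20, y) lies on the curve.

6, 23

x³ + 25x + 4 = 8504 ≡ 7 (mod 29).
Square roots of 7 mod 29: 6 and 23 (since 6² = 36 ≡ 7).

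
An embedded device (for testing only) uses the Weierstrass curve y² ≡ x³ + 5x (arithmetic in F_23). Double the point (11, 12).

(1, 11)

tangent at (11, 12): λ = (3·11² + 5)/(2·12) ≡ 0/1. 1⁻¹ ≡ 1 (mod 23) since 1·1 = 1 ≡ 1, so λ ≡ 0·1 ≡ 0.
  x = λ² - 11 - 11 = 0 - 22 ≡ 1; y = λ·(11 - 1) - 12 ≡ 11. → (1, 11)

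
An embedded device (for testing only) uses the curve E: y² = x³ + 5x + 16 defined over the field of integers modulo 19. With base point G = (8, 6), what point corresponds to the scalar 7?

(4, 9)

Repeated addition: build up to 7G.
2G: tangent at (8, 6): λ = (3·8² + 5)/(2·6) ≡ 7/12. 12⁻¹ ≡ 8 (mod 19) since 12·8 = 96 ≡ 1, so λ ≡ 7·8 ≡ 18.
  x = λ² - 8 - 8 = 324 - 16 ≡ 4; y = λ·(8 - 4) - 6 ≡ 9. → (4, 9)
3G: (4, 9) + (8, 6). λ = (6 - 9)/(8 - 4) ≡ 16/4 mod 19. 4⁻¹ ≡ 5 (mod 19), so λ ≡ 4.
  x = λ² - 4 - 8 = 16 - 12 ≡ 4; y = λ·(4 - 4) - 9 ≡ 10. → (4, 10)
4G: (4, 10) + (8, 6). λ = (6 - 10)/(8 - 4) ≡ 15/4 mod 19. 4⁻¹ ≡ 5 (mod 19) since 4·5 = 20 ≡ 1, so λ ≡ 18.
  x = λ² - 4 - 8 = 324 - 12 ≡ 8; y = λ·(4 - 8) - 10 ≡ 13. → (8, 13)
5G: (8, 13) + (8, 6): same x and y₁ ≡ -y₂, so the sum is O.
6G: O + (8, 6) = (8, 6) (identity).
7G: tangent at (8, 6): λ = (3·8² + 5)/(2·6) ≡ 7/12. 12⁻¹ ≡ 8 (mod 19), so λ ≡ 7·8 ≡ 18.
  x = λ² - 8 - 8 = 324 - 16 ≡ 4; y = λ·(8 - 4) - 6 ≡ 9. → (4, 9)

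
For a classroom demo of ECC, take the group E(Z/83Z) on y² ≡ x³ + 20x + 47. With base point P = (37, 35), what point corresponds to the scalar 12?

(21, 10)

Repeated addition: build up to 12P.
2P: tangent at (37, 35): λ = (3·37² + 20)/(2·35) ≡ 60/70. 70⁻¹ ≡ 51 (mod 83) since 70·51 = 3570 ≡ 1, so λ ≡ 60·51 ≡ 72.
  x = λ² - 37 - 37 = 5184 - 74 ≡ 47; y = λ·(37 - 47) - 35 ≡ 75. → (47, 75)
3P: (47, 75) + (37, 35). λ = (35 - 75)/(37 - 47) ≡ 43/73 mod 83. 73⁻¹ ≡ 58 (mod 83), so λ ≡ 4.
  x = λ² - 47 - 37 = 16 - 84 ≡ 15; y = λ·(47 - 15) - 75 ≡ 53. → (15, 53)
4P: (15, 53) + (37, 35). λ = (35 - 53)/(37 - 15) ≡ 65/22 mod 83. 22⁻¹ ≡ 34 (mod 83), so λ ≡ 52.
  x = λ² - 15 - 37 = 2704 - 52 ≡ 79; y = λ·(15 - 79) - 53 ≡ 22. → (79, 22)
5P: (79, 22) + (37, 35). λ = (35 - 22)/(37 - 79) ≡ 13/41 mod 83. 41⁻¹ ≡ 81 (mod 83), so λ ≡ 57.
  x = λ² - 79 - 37 = 3249 - 116 ≡ 62; y = λ·(79 - 62) - 22 ≡ 34. → (62, 34)
6P: (62, 34) + (37, 35). λ = (35 - 34)/(37 - 62) ≡ 1/58 mod 83. 58⁻¹ ≡ 73 (mod 83), so λ ≡ 73.
  x = λ² - 62 - 37 = 5329 - 99 ≡ 1; y = λ·(62 - 1) - 34 ≡ 20. → (1, 20)
7P: (1, 20) + (37, 35). λ = (35 - 20)/(37 - 1) ≡ 15/36 mod 83. 36⁻¹ ≡ 30 (mod 83), so λ ≡ 35.
  x = λ² - 1 - 37 = 1225 - 38 ≡ 25; y = λ·(1 - 25) - 20 ≡ 53. → (25, 53)
8P: (25, 53) + (37, 35). λ = (35 - 53)/(37 - 25) ≡ 65/12 mod 83. 12⁻¹ ≡ 7 (mod 83), so λ ≡ 40.
  x = λ² - 25 - 37 = 1600 - 62 ≡ 44; y = λ·(25 - 44) - 53 ≡ 17. → (44, 17)
9P: (44, 17) + (37, 35). λ = (35 - 17)/(37 - 44) ≡ 18/76 mod 83. 76⁻¹ ≡ 71 (mod 83), so λ ≡ 33.
  x = λ² - 44 - 37 = 1089 - 81 ≡ 12; y = λ·(44 - 12) - 17 ≡ 43. → (12, 43)
10P: (12, 43) + (37, 35). λ = (35 - 43)/(37 - 12) ≡ 75/25 mod 83. 25⁻¹ ≡ 10 (mod 83) since 25·10 = 250 ≡ 1, so λ ≡ 3.
  x = λ² - 12 - 37 = 9 - 49 ≡ 43; y = λ·(12 - 43) - 43 ≡ 30. → (43, 30)
11P: (43, 30) + (37, 35). λ = (35 - 30)/(37 - 43) ≡ 5/77 mod 83. 77⁻¹ ≡ 69 (mod 83), so λ ≡ 13.
  x = λ² - 43 - 37 = 169 - 80 ≡ 6; y = λ·(43 - 6) - 30 ≡ 36. → (6, 36)
12P: (6, 36) + (37, 35). λ = (35 - 36)/(37 - 6) ≡ 82/31 mod 83. 31⁻¹ ≡ 75 (mod 83) since 31·75 = 2325 ≡ 1, so λ ≡ 8.
  x = λ² - 6 - 37 = 64 - 43 ≡ 21; y = λ·(6 - 21) - 36 ≡ 10. → (21, 10)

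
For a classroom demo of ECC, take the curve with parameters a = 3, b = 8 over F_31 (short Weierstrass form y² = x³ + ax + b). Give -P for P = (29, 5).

-(29, 5) = (29, -5 mod 31) = (29, 26).

(29, 26)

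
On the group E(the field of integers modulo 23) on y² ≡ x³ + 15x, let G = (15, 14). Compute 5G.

Double-and-add on 5 = (101)₂. Start with G = (15, 14) for the leading 1-bit.
double: tangent at (15, 14): λ = (3·15² + 15)/(2·14) ≡ 0/5. 5⁻¹ ≡ 14 (mod 23) since 5·14 = 70 ≡ 1, so λ ≡ 0·14 ≡ 0.
  x = λ² - 15 - 15 = 0 - 30 ≡ 16; y = λ·(15 - 16) - 14 ≡ 9. → (16, 9)
double: tangent at (16, 9): λ = (3·16² + 15)/(2·9) ≡ 1/18. 18⁻¹ ≡ 9 (mod 23) since 18·9 = 162 ≡ 1, so λ ≡ 1·9 ≡ 9.
  x = λ² - 16 - 16 = 81 - 32 ≡ 3; y = λ·(16 - 3) - 9 ≡ 16. → (3, 16)
add G: (3, 16) + (15, 14). λ = (14 - 16)/(15 - 3) ≡ 21/12 mod 23. 12⁻¹ ≡ 2 (mod 23) since 12·2 = 24 ≡ 1, so λ ≡ 19.
  x = λ² - 3 - 15 = 361 - 18 ≡ 21; y = λ·(3 - 21) - 16 ≡ 10. → (21, 10)

(21, 10)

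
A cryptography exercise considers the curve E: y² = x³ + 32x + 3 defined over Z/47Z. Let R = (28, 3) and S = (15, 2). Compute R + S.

(46, 39)

(28, 3) + (15, 2). λ = (2 - 3)/(15 - 28) ≡ 46/34 mod 47. 34⁻¹ ≡ 18 (mod 47) since 34·18 = 612 ≡ 1, so λ ≡ 29.
  x = λ² - 28 - 15 = 841 - 43 ≡ 46; y = λ·(28 - 46) - 3 ≡ 39. → (46, 39)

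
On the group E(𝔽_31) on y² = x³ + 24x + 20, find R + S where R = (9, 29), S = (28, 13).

(13, 7)

(9, 29) + (28, 13). λ = (13 - 29)/(28 - 9) ≡ 15/19 mod 31. 19⁻¹ ≡ 18 (mod 31) since 19·18 = 342 ≡ 1, so λ ≡ 22.
  x = λ² - 9 - 28 = 484 - 37 ≡ 13; y = λ·(9 - 13) - 29 ≡ 7. → (13, 7)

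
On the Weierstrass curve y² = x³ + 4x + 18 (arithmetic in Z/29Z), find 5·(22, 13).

(14, 11)

Write G = (22, 13).
Double-and-add on 5 = (101)₂. Start with G = (22, 13) for the leading 1-bit.
double: tangent at (22, 13): λ = (3·22² + 4)/(2·13) ≡ 6/26. 26⁻¹ ≡ 19 (mod 29) since 26·19 = 494 ≡ 1, so λ ≡ 6·19 ≡ 27.
  x = λ² - 22 - 22 = 729 - 44 ≡ 18; y = λ·(22 - 18) - 13 ≡ 8. → (18, 8)
double: tangent at (18, 8): λ = (3·18² + 4)/(2·8) ≡ 19/16. 16⁻¹ ≡ 20 (mod 29), so λ ≡ 19·20 ≡ 3.
  x = λ² - 18 - 18 = 9 - 36 ≡ 2; y = λ·(18 - 2) - 8 ≡ 11. → (2, 11)
add G: (2, 11) + (22, 13). λ = (13 - 11)/(22 - 2) ≡ 2/20 mod 29. 20⁻¹ ≡ 16 (mod 29), so λ ≡ 3.
  x = λ² - 2 - 22 = 9 - 24 ≡ 14; y = λ·(2 - 14) - 11 ≡ 11. → (14, 11)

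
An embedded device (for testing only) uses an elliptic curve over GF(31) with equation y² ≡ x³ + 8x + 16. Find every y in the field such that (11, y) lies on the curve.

3, 28

x³ + 8x + 16 = 1435 ≡ 9 (mod 31).
Square roots of 9 mod 31: 3 and 28 (since 3² = 9 ≡ 9).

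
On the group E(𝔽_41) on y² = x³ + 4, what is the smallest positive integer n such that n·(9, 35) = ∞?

6

2P: tangent at (9, 35): λ = (3·9² + 0)/(2·35) ≡ 38/29. 29⁻¹ ≡ 17 (mod 41), so λ ≡ 38·17 ≡ 31.
  x = λ² - 9 - 9 = 961 - 18 ≡ 0; y = λ·(9 - 0) - 35 ≡ 39. → (0, 39)
3P: (0, 39) + (9, 35). λ = (35 - 39)/(9 - 0) ≡ 37/9 mod 41. 9⁻¹ ≡ 32 (mod 41), so λ ≡ 36.
  x = λ² - 0 - 9 = 1296 - 9 ≡ 16; y = λ·(0 - 16) - 39 ≡ 0. → (16, 0)
4P: (16, 0) + (9, 35). λ = (35 - 0)/(9 - 16) ≡ 35/34 mod 41. 34⁻¹ ≡ 35 (mod 41) since 34·35 = 1190 ≡ 1, so λ ≡ 36.
  x = λ² - 16 - 9 = 1296 - 25 ≡ 0; y = λ·(16 - 0) - 0 ≡ 2. → (0, 2)
5P: (0, 2) + (9, 35). λ = (35 - 2)/(9 - 0) ≡ 33/9 mod 41. 9⁻¹ ≡ 32 (mod 41), so λ ≡ 31.
  x = λ² - 0 - 9 = 961 - 9 ≡ 9; y = λ·(0 - 9) - 2 ≡ 6. → (9, 6)
6P: (9, 6) + (9, 35): same x and y₁ ≡ -y₂, so the sum is ∞.
6P = ∞, so the order is 6.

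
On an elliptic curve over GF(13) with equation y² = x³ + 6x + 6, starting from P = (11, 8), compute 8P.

Repeated addition: build up to 8P.
2P: tangent at (11, 8): λ = (3·11² + 6)/(2·8) ≡ 5/3. 3⁻¹ ≡ 9 (mod 13) since 3·9 = 27 ≡ 1, so λ ≡ 5·9 ≡ 6.
  x = λ² - 11 - 11 = 36 - 22 ≡ 1; y = λ·(11 - 1) - 8 ≡ 0. → (1, 0)
3P: (1, 0) + (11, 8). λ = (8 - 0)/(11 - 1) ≡ 8/10 mod 13. 10⁻¹ ≡ 4 (mod 13), so λ ≡ 6.
  x = λ² - 1 - 11 = 36 - 12 ≡ 11; y = λ·(1 - 11) - 0 ≡ 5. → (11, 5)
4P: (11, 5) + (11, 8): same x and y₁ ≡ -y₂, so the sum is O.
5P: O + (11, 8) = (11, 8) (identity).
6P: tangent at (11, 8): λ = (3·11² + 6)/(2·8) ≡ 5/3. 3⁻¹ ≡ 9 (mod 13), so λ ≡ 5·9 ≡ 6.
  x = λ² - 11 - 11 = 36 - 22 ≡ 1; y = λ·(11 - 1) - 8 ≡ 0. → (1, 0)
7P: (1, 0) + (11, 8). λ = (8 - 0)/(11 - 1) ≡ 8/10 mod 13. 10⁻¹ ≡ 4 (mod 13), so λ ≡ 6.
  x = λ² - 1 - 11 = 36 - 12 ≡ 11; y = λ·(1 - 11) - 0 ≡ 5. → (11, 5)
8P: (11, 5) + (11, 8): same x and y₁ ≡ -y₂, so the sum is O.

O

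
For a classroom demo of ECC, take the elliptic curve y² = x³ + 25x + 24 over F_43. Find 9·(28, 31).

O

Write G = (28, 31).
Double-and-add on 9 = (1001)₂. Start with G = (28, 31) for the leading 1-bit.
double: tangent at (28, 31): λ = (3·28² + 25)/(2·31) ≡ 12/19. 19⁻¹ ≡ 34 (mod 43) since 19·34 = 646 ≡ 1, so λ ≡ 12·34 ≡ 21.
  x = λ² - 28 - 28 = 441 - 56 ≡ 41; y = λ·(28 - 41) - 31 ≡ 40. → (41, 40)
double: tangent at (41, 40): λ = (3·41² + 25)/(2·40) ≡ 37/37. 37⁻¹ ≡ 7 (mod 43) since 37·7 = 259 ≡ 1, so λ ≡ 37·7 ≡ 1.
  x = λ² - 41 - 41 = 1 - 82 ≡ 5; y = λ·(41 - 5) - 40 ≡ 39. → (5, 39)
double: tangent at (5, 39): λ = (3·5² + 25)/(2·39) ≡ 14/35. 35⁻¹ ≡ 16 (mod 43) since 35·16 = 560 ≡ 1, so λ ≡ 14·16 ≡ 9.
  x = λ² - 5 - 5 = 81 - 10 ≡ 28; y = λ·(5 - 28) - 39 ≡ 12. → (28, 12)
add G: (28, 12) + (28, 31): same x and y₁ ≡ -y₂, so the sum is O.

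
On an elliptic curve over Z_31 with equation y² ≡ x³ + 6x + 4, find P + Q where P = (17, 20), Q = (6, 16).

(17, 20) + (6, 16). λ = (16 - 20)/(6 - 17) ≡ 27/20 mod 31. 20⁻¹ ≡ 14 (mod 31), so λ ≡ 6.
  x = λ² - 17 - 6 = 36 - 23 ≡ 13; y = λ·(17 - 13) - 20 ≡ 4. → (13, 4)

(13, 4)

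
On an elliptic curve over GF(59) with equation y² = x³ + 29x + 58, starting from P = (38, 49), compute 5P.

(42, 32)

Double-and-add on 5 = (101)₂. Start with P = (38, 49) for the leading 1-bit.
double: tangent at (38, 49): λ = (3·38² + 29)/(2·49) ≡ 54/39. 39⁻¹ ≡ 56 (mod 59), so λ ≡ 54·56 ≡ 15.
  x = λ² - 38 - 38 = 225 - 76 ≡ 31; y = λ·(38 - 31) - 49 ≡ 56. → (31, 56)
double: tangent at (31, 56): λ = (3·31² + 29)/(2·56) ≡ 21/53. 53⁻¹ ≡ 49 (mod 59), so λ ≡ 21·49 ≡ 26.
  x = λ² - 31 - 31 = 676 - 62 ≡ 24; y = λ·(31 - 24) - 56 ≡ 8. → (24, 8)
add P: (24, 8) + (38, 49). λ = (49 - 8)/(38 - 24) ≡ 41/14 mod 59. 14⁻¹ ≡ 38 (mod 59), so λ ≡ 24.
  x = λ² - 24 - 38 = 576 - 62 ≡ 42; y = λ·(24 - 42) - 8 ≡ 32. → (42, 32)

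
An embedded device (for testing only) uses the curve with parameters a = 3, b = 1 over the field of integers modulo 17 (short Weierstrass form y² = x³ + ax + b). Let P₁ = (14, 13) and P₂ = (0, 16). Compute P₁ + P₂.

(14, 13) + (0, 16). λ = (16 - 13)/(0 - 14) ≡ 3/3 mod 17. 3⁻¹ ≡ 6 (mod 17), so λ ≡ 1.
  x = λ² - 14 - 0 = 1 - 14 ≡ 4; y = λ·(14 - 4) - 13 ≡ 14. → (4, 14)

(4, 14)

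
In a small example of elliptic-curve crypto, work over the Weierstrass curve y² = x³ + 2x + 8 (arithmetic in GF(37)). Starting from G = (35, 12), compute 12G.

Double-and-add on 12 = (1100)₂. Start with G = (35, 12) for the leading 1-bit.
double: tangent at (35, 12): λ = (3·35² + 2)/(2·12) ≡ 14/24. 24⁻¹ ≡ 17 (mod 37), so λ ≡ 14·17 ≡ 16.
  x = λ² - 35 - 35 = 256 - 70 ≡ 1; y = λ·(35 - 1) - 12 ≡ 14. → (1, 14)
add G: (1, 14) + (35, 12). λ = (12 - 14)/(35 - 1) ≡ 35/34 mod 37. 34⁻¹ ≡ 12 (mod 37) since 34·12 = 408 ≡ 1, so λ ≡ 13.
  x = λ² - 1 - 35 = 169 - 36 ≡ 22; y = λ·(1 - 22) - 14 ≡ 9. → (22, 9)
double: tangent at (22, 9): λ = (3·22² + 2)/(2·9) ≡ 11/18. 18⁻¹ ≡ 35 (mod 37), so λ ≡ 11·35 ≡ 15.
  x = λ² - 22 - 22 = 225 - 44 ≡ 33; y = λ·(22 - 33) - 9 ≡ 11. → (33, 11)
double: tangent at (33, 11): λ = (3·33² + 2)/(2·11) ≡ 13/22. 22⁻¹ ≡ 32 (mod 37), so λ ≡ 13·32 ≡ 9.
  x = λ² - 33 - 33 = 81 - 66 ≡ 15; y = λ·(33 - 15) - 11 ≡ 3. → (15, 3)

(15, 3)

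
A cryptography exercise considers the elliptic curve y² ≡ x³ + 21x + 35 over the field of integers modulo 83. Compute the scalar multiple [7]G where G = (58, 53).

(5, 4)

Double-and-add on 7 = (111)₂. Start with G = (58, 53) for the leading 1-bit.
double: tangent at (58, 53): λ = (3·58² + 21)/(2·53) ≡ 70/23. 23⁻¹ ≡ 65 (mod 83) since 23·65 = 1495 ≡ 1, so λ ≡ 70·65 ≡ 68.
  x = λ² - 58 - 58 = 4624 - 116 ≡ 26; y = λ·(58 - 26) - 53 ≡ 48. → (26, 48)
add G: (26, 48) + (58, 53). λ = (53 - 48)/(58 - 26) ≡ 5/32 mod 83. 32⁻¹ ≡ 13 (mod 83) since 32·13 = 416 ≡ 1, so λ ≡ 65.
  x = λ² - 26 - 58 = 4225 - 84 ≡ 74; y = λ·(26 - 74) - 48 ≡ 69. → (74, 69)
double: tangent at (74, 69): λ = (3·74² + 21)/(2·69) ≡ 15/55. 55⁻¹ ≡ 80 (mod 83) since 55·80 = 4400 ≡ 1, so λ ≡ 15·80 ≡ 38.
  x = λ² - 74 - 74 = 1444 - 148 ≡ 51; y = λ·(74 - 51) - 69 ≡ 58. → (51, 58)
add G: (51, 58) + (58, 53). λ = (53 - 58)/(58 - 51) ≡ 78/7 mod 83. 7⁻¹ ≡ 12 (mod 83) since 7·12 = 84 ≡ 1, so λ ≡ 23.
  x = λ² - 51 - 58 = 529 - 109 ≡ 5; y = λ·(51 - 5) - 58 ≡ 4. → (5, 4)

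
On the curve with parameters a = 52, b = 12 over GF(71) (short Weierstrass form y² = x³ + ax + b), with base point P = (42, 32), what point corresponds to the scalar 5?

(44, 15)

Double-and-add on 5 = (101)₂. Start with P = (42, 32) for the leading 1-bit.
double: tangent at (42, 32): λ = (3·42² + 52)/(2·32) ≡ 19/64. 64⁻¹ ≡ 10 (mod 71), so λ ≡ 19·10 ≡ 48.
  x = λ² - 42 - 42 = 2304 - 84 ≡ 19; y = λ·(42 - 19) - 32 ≡ 7. → (19, 7)
double: tangent at (19, 7): λ = (3·19² + 52)/(2·7) ≡ 70/14. 14⁻¹ ≡ 66 (mod 71), so λ ≡ 70·66 ≡ 5.
  x = λ² - 19 - 19 = 25 - 38 ≡ 58; y = λ·(19 - 58) - 7 ≡ 11. → (58, 11)
add P: (58, 11) + (42, 32). λ = (32 - 11)/(42 - 58) ≡ 21/55 mod 71. 55⁻¹ ≡ 31 (mod 71) since 55·31 = 1705 ≡ 1, so λ ≡ 12.
  x = λ² - 58 - 42 = 144 - 100 ≡ 44; y = λ·(58 - 44) - 11 ≡ 15. → (44, 15)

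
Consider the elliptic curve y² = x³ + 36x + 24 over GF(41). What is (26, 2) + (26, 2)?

tangent at (26, 2): λ = (3·26² + 36)/(2·2) ≡ 14/4. 4⁻¹ ≡ 31 (mod 41), so λ ≡ 14·31 ≡ 24.
  x = λ² - 26 - 26 = 576 - 52 ≡ 32; y = λ·(26 - 32) - 2 ≡ 18. → (32, 18)

(32, 18)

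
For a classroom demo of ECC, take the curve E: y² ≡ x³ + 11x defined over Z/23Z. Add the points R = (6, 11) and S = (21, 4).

(0, 0)

(6, 11) + (21, 4). λ = (4 - 11)/(21 - 6) ≡ 16/15 mod 23. 15⁻¹ ≡ 20 (mod 23) since 15·20 = 300 ≡ 1, so λ ≡ 21.
  x = λ² - 6 - 21 = 441 - 27 ≡ 0; y = λ·(6 - 0) - 11 ≡ 0. → (0, 0)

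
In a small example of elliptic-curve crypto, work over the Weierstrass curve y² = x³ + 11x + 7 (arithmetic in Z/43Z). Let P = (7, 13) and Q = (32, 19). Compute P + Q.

(28, 37)

(7, 13) + (32, 19). λ = (19 - 13)/(32 - 7) ≡ 6/25 mod 43. 25⁻¹ ≡ 31 (mod 43), so λ ≡ 14.
  x = λ² - 7 - 32 = 196 - 39 ≡ 28; y = λ·(7 - 28) - 13 ≡ 37. → (28, 37)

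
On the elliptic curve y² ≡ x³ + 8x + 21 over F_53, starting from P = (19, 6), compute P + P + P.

Repeated addition: build up to 3P.
2P: tangent at (19, 6): λ = (3·19² + 8)/(2·6) ≡ 31/12. 12⁻¹ ≡ 31 (mod 53), so λ ≡ 31·31 ≡ 7.
  x = λ² - 19 - 19 = 49 - 38 ≡ 11; y = λ·(19 - 11) - 6 ≡ 50. → (11, 50)
3P: (11, 50) + (19, 6). λ = (6 - 50)/(19 - 11) ≡ 9/8 mod 53. 8⁻¹ ≡ 20 (mod 53) since 8·20 = 160 ≡ 1, so λ ≡ 21.
  x = λ² - 11 - 19 = 441 - 30 ≡ 40; y = λ·(11 - 40) - 50 ≡ 30. → (40, 30)

(40, 30)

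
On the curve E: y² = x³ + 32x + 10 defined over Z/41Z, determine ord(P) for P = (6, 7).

2P: tangent at (6, 7): λ = (3·6² + 32)/(2·7) ≡ 17/14. 14⁻¹ ≡ 3 (mod 41) since 14·3 = 42 ≡ 1, so λ ≡ 17·3 ≡ 10.
  x = λ² - 6 - 6 = 100 - 12 ≡ 6; y = λ·(6 - 6) - 7 ≡ 34. → (6, 34)
3P: (6, 34) + (6, 7): same x and y₁ ≡ -y₂, so the sum is ∞.
3P = ∞, so the order is 3.

3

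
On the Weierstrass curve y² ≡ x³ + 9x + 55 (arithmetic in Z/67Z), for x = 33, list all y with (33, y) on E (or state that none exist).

x³ + 9x + 55 = 36289 ≡ 42 (mod 67).
42 is a non-residue mod 67; no y exists.

none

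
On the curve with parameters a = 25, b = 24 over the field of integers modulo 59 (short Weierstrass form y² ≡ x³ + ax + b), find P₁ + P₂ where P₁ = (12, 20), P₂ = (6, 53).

(12, 20) + (6, 53). λ = (53 - 20)/(6 - 12) ≡ 33/53 mod 59. 53⁻¹ ≡ 49 (mod 59), so λ ≡ 24.
  x = λ² - 12 - 6 = 576 - 18 ≡ 27; y = λ·(12 - 27) - 20 ≡ 33. → (27, 33)

(27, 33)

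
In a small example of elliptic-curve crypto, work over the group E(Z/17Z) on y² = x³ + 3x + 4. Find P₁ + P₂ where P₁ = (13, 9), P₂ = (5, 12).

(1, 12)

(13, 9) + (5, 12). λ = (12 - 9)/(5 - 13) ≡ 3/9 mod 17. 9⁻¹ ≡ 2 (mod 17) since 9·2 = 18 ≡ 1, so λ ≡ 6.
  x = λ² - 13 - 5 = 36 - 18 ≡ 1; y = λ·(13 - 1) - 9 ≡ 12. → (1, 12)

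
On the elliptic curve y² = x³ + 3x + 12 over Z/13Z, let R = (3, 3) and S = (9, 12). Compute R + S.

(0, 8)

(3, 3) + (9, 12). λ = (12 - 3)/(9 - 3) ≡ 9/6 mod 13. 6⁻¹ ≡ 11 (mod 13), so λ ≡ 8.
  x = λ² - 3 - 9 = 64 - 12 ≡ 0; y = λ·(3 - 0) - 3 ≡ 8. → (0, 8)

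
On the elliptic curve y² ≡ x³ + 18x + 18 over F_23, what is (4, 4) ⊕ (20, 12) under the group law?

(5, 7)

(4, 4) + (20, 12). λ = (12 - 4)/(20 - 4) ≡ 8/16 mod 23. 16⁻¹ ≡ 13 (mod 23), so λ ≡ 12.
  x = λ² - 4 - 20 = 144 - 24 ≡ 5; y = λ·(4 - 5) - 4 ≡ 7. → (5, 7)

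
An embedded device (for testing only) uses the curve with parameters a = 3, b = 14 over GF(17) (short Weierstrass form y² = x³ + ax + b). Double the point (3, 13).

(7, 2)

tangent at (3, 13): λ = (3·3² + 3)/(2·13) ≡ 13/9. 9⁻¹ ≡ 2 (mod 17), so λ ≡ 13·2 ≡ 9.
  x = λ² - 3 - 3 = 81 - 6 ≡ 7; y = λ·(3 - 7) - 13 ≡ 2. → (7, 2)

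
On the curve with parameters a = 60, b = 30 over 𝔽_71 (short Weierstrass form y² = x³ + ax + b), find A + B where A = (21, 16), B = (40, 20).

(21, 16) + (40, 20). λ = (20 - 16)/(40 - 21) ≡ 4/19 mod 71. 19⁻¹ ≡ 15 (mod 71), so λ ≡ 60.
  x = λ² - 21 - 40 = 3600 - 61 ≡ 60; y = λ·(21 - 60) - 16 ≡ 58. → (60, 58)

(60, 58)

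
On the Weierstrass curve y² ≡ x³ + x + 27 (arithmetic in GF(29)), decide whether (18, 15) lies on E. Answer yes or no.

y² = 15² ≡ 22; x³ + 1x + 27 = 5877 ≡ 19 (mod 29). 22 ≠ 19.

no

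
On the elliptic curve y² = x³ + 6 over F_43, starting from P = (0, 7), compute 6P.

Repeated addition: build up to 6P.
2P: tangent at (0, 7): λ = (3·0² + 0)/(2·7) ≡ 0/14. 14⁻¹ ≡ 40 (mod 43) since 14·40 = 560 ≡ 1, so λ ≡ 0·40 ≡ 0.
  x = λ² - 0 - 0 = 0 - 0 ≡ 0; y = λ·(0 - 0) - 7 ≡ 36. → (0, 36)
3P: (0, 36) + (0, 7): same x and y₁ ≡ -y₂, so the sum is the point at infinity.
4P: the point at infinity + (0, 7) = (0, 7) (identity).
5P: tangent at (0, 7): λ = (3·0² + 0)/(2·7) ≡ 0/14. 14⁻¹ ≡ 40 (mod 43), so λ ≡ 0·40 ≡ 0.
  x = λ² - 0 - 0 = 0 - 0 ≡ 0; y = λ·(0 - 0) - 7 ≡ 36. → (0, 36)
6P: (0, 36) + (0, 7): same x and y₁ ≡ -y₂, so the sum is the point at infinity.

O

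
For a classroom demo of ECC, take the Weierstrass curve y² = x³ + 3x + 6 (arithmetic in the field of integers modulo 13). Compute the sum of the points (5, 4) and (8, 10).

(5, 4) + (8, 10). λ = (10 - 4)/(8 - 5) ≡ 6/3 mod 13. 3⁻¹ ≡ 9 (mod 13), so λ ≡ 2.
  x = λ² - 5 - 8 = 4 - 13 ≡ 4; y = λ·(5 - 4) - 4 ≡ 11. → (4, 11)

(4, 11)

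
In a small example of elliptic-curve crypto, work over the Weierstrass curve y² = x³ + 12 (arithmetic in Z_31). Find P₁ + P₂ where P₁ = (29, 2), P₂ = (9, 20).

(29, 2) + (9, 20). λ = (20 - 2)/(9 - 29) ≡ 18/11 mod 31. 11⁻¹ ≡ 17 (mod 31) since 11·17 = 187 ≡ 1, so λ ≡ 27.
  x = λ² - 29 - 9 = 729 - 38 ≡ 9; y = λ·(29 - 9) - 2 ≡ 11. → (9, 11)

(9, 11)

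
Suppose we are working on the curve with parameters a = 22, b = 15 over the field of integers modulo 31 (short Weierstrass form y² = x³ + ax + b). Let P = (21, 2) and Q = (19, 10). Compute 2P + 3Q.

First 2P:
Repeated addition: build up to 2P.
2P: tangent at (21, 2): λ = (3·21² + 22)/(2·2) ≡ 12/4. 4⁻¹ ≡ 8 (mod 31) since 4·8 = 32 ≡ 1, so λ ≡ 12·8 ≡ 3.
  x = λ² - 21 - 21 = 9 - 42 ≡ 29; y = λ·(21 - 29) - 2 ≡ 5. → (29, 5)
2P = (29, 5).
Next 3Q:
Repeated addition: build up to 3Q.
2Q: tangent at (19, 10): λ = (3·19² + 22)/(2·10) ≡ 20/20. 20⁻¹ ≡ 14 (mod 31) since 20·14 = 280 ≡ 1, so λ ≡ 20·14 ≡ 1.
  x = λ² - 19 - 19 = 1 - 38 ≡ 25; y = λ·(19 - 25) - 10 ≡ 15. → (25, 15)
3Q: (25, 15) + (19, 10). λ = (10 - 15)/(19 - 25) ≡ 26/25 mod 31. 25⁻¹ ≡ 5 (mod 31), so λ ≡ 6.
  x = λ² - 25 - 19 = 36 - 44 ≡ 23; y = λ·(25 - 23) - 15 ≡ 28. → (23, 28)
3Q = (23, 28).
Finally 2P + 3Q:
(29, 5) + (23, 28). λ = (28 - 5)/(23 - 29) ≡ 23/25 mod 31. 25⁻¹ ≡ 5 (mod 31), so λ ≡ 22.
  x = λ² - 29 - 23 = 484 - 52 ≡ 29; y = λ·(29 - 29) - 5 ≡ 26. → (29, 26)

(29, 26)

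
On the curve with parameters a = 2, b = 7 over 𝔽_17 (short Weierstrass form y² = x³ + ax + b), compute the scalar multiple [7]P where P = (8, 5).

Double-and-add on 7 = (111)₂. Start with P = (8, 5) for the leading 1-bit.
double: tangent at (8, 5): λ = (3·8² + 2)/(2·5) ≡ 7/10. 10⁻¹ ≡ 12 (mod 17) since 10·12 = 120 ≡ 1, so λ ≡ 7·12 ≡ 16.
  x = λ² - 8 - 8 = 256 - 16 ≡ 2; y = λ·(8 - 2) - 5 ≡ 6. → (2, 6)
add P: (2, 6) + (8, 5). λ = (5 - 6)/(8 - 2) ≡ 16/6 mod 17. 6⁻¹ ≡ 3 (mod 17), so λ ≡ 14.
  x = λ² - 2 - 8 = 196 - 10 ≡ 16; y = λ·(2 - 16) - 6 ≡ 2. → (16, 2)
double: tangent at (16, 2): λ = (3·16² + 2)/(2·2) ≡ 5/4. 4⁻¹ ≡ 13 (mod 17) since 4·13 = 52 ≡ 1, so λ ≡ 5·13 ≡ 14.
  x = λ² - 16 - 16 = 196 - 32 ≡ 11; y = λ·(16 - 11) - 2 ≡ 0. → (11, 0)
add P: (11, 0) + (8, 5). λ = (5 - 0)/(8 - 11) ≡ 5/14 mod 17. 14⁻¹ ≡ 11 (mod 17) since 14·11 = 154 ≡ 1, so λ ≡ 4.
  x = λ² - 11 - 8 = 16 - 19 ≡ 14; y = λ·(11 - 14) - 0 ≡ 5. → (14, 5)

(14, 5)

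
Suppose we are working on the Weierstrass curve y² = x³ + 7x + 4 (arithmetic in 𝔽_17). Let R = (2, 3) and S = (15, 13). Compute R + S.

(2, 3) + (15, 13). λ = (13 - 3)/(15 - 2) ≡ 10/13 mod 17. 13⁻¹ ≡ 4 (mod 17), so λ ≡ 6.
  x = λ² - 2 - 15 = 36 - 17 ≡ 2; y = λ·(2 - 2) - 3 ≡ 14. → (2, 14)

(2, 14)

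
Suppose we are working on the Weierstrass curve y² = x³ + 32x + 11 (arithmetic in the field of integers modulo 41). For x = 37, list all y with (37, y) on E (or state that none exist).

none

x³ + 32x + 11 = 51848 ≡ 24 (mod 41).
24 is a non-residue mod 41; no y exists.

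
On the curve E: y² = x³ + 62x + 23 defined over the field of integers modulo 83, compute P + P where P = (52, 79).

(4, 13)

tangent at (52, 79): λ = (3·52² + 62)/(2·79) ≡ 40/75. 75⁻¹ ≡ 31 (mod 83), so λ ≡ 40·31 ≡ 78.
  x = λ² - 52 - 52 = 6084 - 104 ≡ 4; y = λ·(52 - 4) - 79 ≡ 13. → (4, 13)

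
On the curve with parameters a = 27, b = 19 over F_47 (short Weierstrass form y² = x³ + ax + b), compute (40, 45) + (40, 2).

The two points share x = 40 and their y-coordinates satisfy 45 + 2 ≡ 0 (mod 47), so they are inverses. Their sum is O.

O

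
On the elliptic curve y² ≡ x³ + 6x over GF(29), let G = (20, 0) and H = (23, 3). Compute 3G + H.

(16, 4)

First 3G:
Repeated addition: build up to 3G.
2G: (20, 0) + (20, 0): same x and y₁ ≡ -y₂, so the sum is 𝒪.
3G: 𝒪 + (20, 0) = (20, 0) (identity).
3G = (20, 0).
Finally 3G + H:
(20, 0) + (23, 3). λ = (3 - 0)/(23 - 20) ≡ 3/3 mod 29. 3⁻¹ ≡ 10 (mod 29) since 3·10 = 30 ≡ 1, so λ ≡ 1.
  x = λ² - 20 - 23 = 1 - 43 ≡ 16; y = λ·(20 - 16) - 0 ≡ 4. → (16, 4)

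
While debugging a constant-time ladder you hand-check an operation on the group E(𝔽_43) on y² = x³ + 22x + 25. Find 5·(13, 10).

(41, 4)

Write Q = (13, 10).
Repeated addition: build up to 5Q.
2Q: tangent at (13, 10): λ = (3·13² + 22)/(2·10) ≡ 13/20. 20⁻¹ ≡ 28 (mod 43), so λ ≡ 13·28 ≡ 20.
  x = λ² - 13 - 13 = 400 - 26 ≡ 30; y = λ·(13 - 30) - 10 ≡ 37. → (30, 37)
3Q: (30, 37) + (13, 10). λ = (10 - 37)/(13 - 30) ≡ 16/26 mod 43. 26⁻¹ ≡ 5 (mod 43) since 26·5 = 130 ≡ 1, so λ ≡ 37.
  x = λ² - 30 - 13 = 1369 - 43 ≡ 36; y = λ·(30 - 36) - 37 ≡ 42. → (36, 42)
4Q: (36, 42) + (13, 10). λ = (10 - 42)/(13 - 36) ≡ 11/20 mod 43. 20⁻¹ ≡ 28 (mod 43), so λ ≡ 7.
  x = λ² - 36 - 13 = 49 - 49 ≡ 0; y = λ·(36 - 0) - 42 ≡ 38. → (0, 38)
5Q: (0, 38) + (13, 10). λ = (10 - 38)/(13 - 0) ≡ 15/13 mod 43. 13⁻¹ ≡ 10 (mod 43), so λ ≡ 21.
  x = λ² - 0 - 13 = 441 - 13 ≡ 41; y = λ·(0 - 41) - 38 ≡ 4. → (41, 4)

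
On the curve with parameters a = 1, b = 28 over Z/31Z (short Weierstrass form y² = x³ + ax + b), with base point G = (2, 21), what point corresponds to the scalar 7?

(20, 9)

Double-and-add on 7 = (111)₂. Start with G = (2, 21) for the leading 1-bit.
double: tangent at (2, 21): λ = (3·2² + 1)/(2·21) ≡ 13/11. 11⁻¹ ≡ 17 (mod 31), so λ ≡ 13·17 ≡ 4.
  x = λ² - 2 - 2 = 16 - 4 ≡ 12; y = λ·(2 - 12) - 21 ≡ 1. → (12, 1)
add G: (12, 1) + (2, 21). λ = (21 - 1)/(2 - 12) ≡ 20/21 mod 31. 21⁻¹ ≡ 3 (mod 31), so λ ≡ 29.
  x = λ² - 12 - 2 = 841 - 14 ≡ 21; y = λ·(12 - 21) - 1 ≡ 17. → (21, 17)
double: tangent at (21, 17): λ = (3·21² + 1)/(2·17) ≡ 22/3. 3⁻¹ ≡ 21 (mod 31), so λ ≡ 22·21 ≡ 28.
  x = λ² - 21 - 21 = 784 - 42 ≡ 29; y = λ·(21 - 29) - 17 ≡ 7. → (29, 7)
add G: (29, 7) + (2, 21). λ = (21 - 7)/(2 - 29) ≡ 14/4 mod 31. 4⁻¹ ≡ 8 (mod 31), so λ ≡ 19.
  x = λ² - 29 - 2 = 361 - 31 ≡ 20; y = λ·(29 - 20) - 7 ≡ 9. → (20, 9)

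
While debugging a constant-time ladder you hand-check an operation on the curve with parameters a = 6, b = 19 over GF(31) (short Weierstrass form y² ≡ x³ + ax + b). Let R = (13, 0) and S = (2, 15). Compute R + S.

(13, 0) + (2, 15). λ = (15 - 0)/(2 - 13) ≡ 15/20 mod 31. 20⁻¹ ≡ 14 (mod 31), so λ ≡ 24.
  x = λ² - 13 - 2 = 576 - 15 ≡ 3; y = λ·(13 - 3) - 0 ≡ 23. → (3, 23)

(3, 23)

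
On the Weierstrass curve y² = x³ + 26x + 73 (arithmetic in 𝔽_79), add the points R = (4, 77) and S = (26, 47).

(4, 77) + (26, 47). λ = (47 - 77)/(26 - 4) ≡ 49/22 mod 79. 22⁻¹ ≡ 18 (mod 79) since 22·18 = 396 ≡ 1, so λ ≡ 13.
  x = λ² - 4 - 26 = 169 - 30 ≡ 60; y = λ·(4 - 60) - 77 ≡ 64. → (60, 64)

(60, 64)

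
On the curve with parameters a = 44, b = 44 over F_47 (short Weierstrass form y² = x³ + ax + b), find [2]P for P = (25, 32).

(33, 16)

tangent at (25, 32): λ = (3·25² + 44)/(2·32) ≡ 39/17. 17⁻¹ ≡ 36 (mod 47), so λ ≡ 39·36 ≡ 41.
  x = λ² - 25 - 25 = 1681 - 50 ≡ 33; y = λ·(25 - 33) - 32 ≡ 16. → (33, 16)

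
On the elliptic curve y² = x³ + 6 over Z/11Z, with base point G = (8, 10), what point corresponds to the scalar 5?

Repeated addition: build up to 5G.
2G: tangent at (8, 10): λ = (3·8² + 0)/(2·10) ≡ 5/9. 9⁻¹ ≡ 5 (mod 11) since 9·5 = 45 ≡ 1, so λ ≡ 5·5 ≡ 3.
  x = λ² - 8 - 8 = 9 - 16 ≡ 4; y = λ·(8 - 4) - 10 ≡ 2. → (4, 2)
3G: (4, 2) + (8, 10). λ = (10 - 2)/(8 - 4) ≡ 8/4 mod 11. 4⁻¹ ≡ 3 (mod 11), so λ ≡ 2.
  x = λ² - 4 - 8 = 4 - 12 ≡ 3; y = λ·(4 - 3) - 2 ≡ 0. → (3, 0)
4G: (3, 0) + (8, 10). λ = (10 - 0)/(8 - 3) ≡ 10/5 mod 11. 5⁻¹ ≡ 9 (mod 11), so λ ≡ 2.
  x = λ² - 3 - 8 = 4 - 11 ≡ 4; y = λ·(3 - 4) - 0 ≡ 9. → (4, 9)
5G: (4, 9) + (8, 10). λ = (10 - 9)/(8 - 4) ≡ 1/4 mod 11. 4⁻¹ ≡ 3 (mod 11), so λ ≡ 3.
  x = λ² - 4 - 8 = 9 - 12 ≡ 8; y = λ·(4 - 8) - 9 ≡ 1. → (8, 1)

(8, 1)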